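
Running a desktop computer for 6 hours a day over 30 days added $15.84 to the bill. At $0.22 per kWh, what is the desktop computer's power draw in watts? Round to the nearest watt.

Energy = $15.84 ÷ $0.22/kWh = 72 kWh
Runtime = 6 h/day × 30 days = 180 h
Power = 72 kWh ÷ 180 h = 0.4 kW = 400 W

400 W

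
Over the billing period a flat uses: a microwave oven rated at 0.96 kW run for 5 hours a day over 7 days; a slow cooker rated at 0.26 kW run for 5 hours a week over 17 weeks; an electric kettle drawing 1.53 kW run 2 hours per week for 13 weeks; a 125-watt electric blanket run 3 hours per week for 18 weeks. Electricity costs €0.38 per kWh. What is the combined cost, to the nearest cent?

€38.85

microwave oven: Runtime = 5 h/day × 7 days = 35 h
microwave oven: 0.96 kW × 35 h = 33.6 kWh
slow cooker: Runtime = 5 h/week × 17 weeks = 85 h
slow cooker: 0.26 kW × 85 h = 22.1 kWh
electric kettle: Runtime = 2 h/week × 13 weeks = 26 h
electric kettle: 1.53 kW × 26 h = 39.78 kWh
electric blanket: Runtime = 3 h/week × 18 weeks = 54 h
electric blanket: 0.125 kW × 54 h = 6.75 kWh
Total energy = 102.23 kWh
Cost = 102.23 × €0.38 = €38.85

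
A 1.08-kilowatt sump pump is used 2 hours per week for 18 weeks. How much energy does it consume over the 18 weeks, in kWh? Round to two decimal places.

Runtime = 2 h/week × 18 weeks = 36 h
Energy = 1.08 kW × 36 h = 38.88 kWh

38.88 kWh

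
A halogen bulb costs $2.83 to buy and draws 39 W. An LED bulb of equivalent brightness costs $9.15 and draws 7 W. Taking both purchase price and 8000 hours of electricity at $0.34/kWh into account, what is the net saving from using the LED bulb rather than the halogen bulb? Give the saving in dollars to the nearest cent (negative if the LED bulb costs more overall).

$80.72

halogen bulb: $2.83 + (39/1000) kW × 8000 h × $0.34 = $2.83 + $106.08 = $108.91
LED bulb: $9.15 + (7/1000) kW × 8000 h × $0.34 = $9.15 + $19.04 = $28.19
Saving = $108.91 − $28.19 = $80.72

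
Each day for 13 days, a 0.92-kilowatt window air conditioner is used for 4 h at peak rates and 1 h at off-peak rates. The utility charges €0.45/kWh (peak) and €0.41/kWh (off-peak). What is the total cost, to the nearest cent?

Peak energy = 0.92 kW × 4 h × 13 = 47.84 kWh
Off-peak energy = 0.92 kW × 1 h × 13 = 11.96 kWh
Cost = 47.84 × €0.45 + 11.96 × €0.41 = €21.528 + €4.9036 = €26.43

€26.43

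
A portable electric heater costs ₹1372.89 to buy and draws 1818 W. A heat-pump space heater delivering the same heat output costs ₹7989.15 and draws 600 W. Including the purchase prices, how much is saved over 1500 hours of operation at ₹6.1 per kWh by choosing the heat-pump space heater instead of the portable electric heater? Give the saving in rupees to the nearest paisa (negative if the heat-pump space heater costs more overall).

portable electric heater: ₹1372.89 + (1818/1000) kW × 1500 h × ₹6.1 = ₹1372.89 + ₹16634.7 = ₹18007.59
heat-pump space heater: ₹7989.15 + (600/1000) kW × 1500 h × ₹6.1 = ₹7989.15 + ₹5490 = ₹13479.15
Saving = ₹18007.59 − ₹13479.15 = ₹4528.44

₹4528.44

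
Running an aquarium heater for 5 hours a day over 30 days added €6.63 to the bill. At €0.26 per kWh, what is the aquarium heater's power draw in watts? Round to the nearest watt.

170 W

Energy = €6.63 ÷ €0.26/kWh = 25.5 kWh
Runtime = 5 h/day × 30 days = 150 h
Power = 25.5 kWh ÷ 150 h = 0.17 kW = 170 W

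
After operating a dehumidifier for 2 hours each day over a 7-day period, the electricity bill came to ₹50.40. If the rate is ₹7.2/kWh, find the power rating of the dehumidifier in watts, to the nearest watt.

Energy = ₹50.40 ÷ ₹7.2/kWh = 7 kWh
Runtime = 2 h/day × 7 days = 14 h
Power = 7 kWh ÷ 14 h = 0.5 kW = 500 W

500 W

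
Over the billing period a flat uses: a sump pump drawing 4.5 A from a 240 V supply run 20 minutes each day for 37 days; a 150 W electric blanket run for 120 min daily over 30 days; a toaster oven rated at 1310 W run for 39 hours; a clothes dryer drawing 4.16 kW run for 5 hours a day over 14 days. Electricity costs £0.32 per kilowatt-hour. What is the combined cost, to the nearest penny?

£116.68

sump pump: Power = 4.5 A × 240 V = 1080 W = 1.08 kW
sump pump: Runtime = 20 min × 37 = 740 min = 12.333333… h
sump pump: 1.08 kW × 12.333333… h = 13.32 kWh
electric blanket: Runtime = 120 min × 30 = 3600 min = 60 h
electric blanket: 0.15 kW × 60 h = 9 kWh
toaster oven: 1.31 kW × 39 h = 51.09 kWh
clothes dryer: Runtime = 5 h/day × 14 days = 70 h
clothes dryer: 4.16 kW × 70 h = 291.2 kWh
Total energy = 364.61 kWh
Cost = 364.61 × £0.32 = £116.68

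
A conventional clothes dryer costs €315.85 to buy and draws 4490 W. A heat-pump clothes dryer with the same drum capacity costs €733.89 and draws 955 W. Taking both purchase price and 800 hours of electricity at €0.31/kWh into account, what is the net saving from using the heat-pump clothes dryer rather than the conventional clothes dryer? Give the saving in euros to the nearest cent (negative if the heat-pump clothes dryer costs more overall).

conventional clothes dryer: €315.85 + (4490/1000) kW × 800 h × €0.31 = €315.85 + €1113.52 = €1429.37
heat-pump clothes dryer: €733.89 + (955/1000) kW × 800 h × €0.31 = €733.89 + €236.84 = €970.73
Saving = €1429.37 − €970.73 = €458.64

€458.64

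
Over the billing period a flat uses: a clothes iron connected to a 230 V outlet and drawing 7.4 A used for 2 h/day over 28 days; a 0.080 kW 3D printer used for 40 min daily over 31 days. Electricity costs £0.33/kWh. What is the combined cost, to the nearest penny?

clothes iron: Power = 7.4 A × 230 V = 1702 W = 1.702 kW
clothes iron: Runtime = 2 h/day × 28 days = 56 h
clothes iron: 1.702 kW × 56 h = 95.312 kWh
3D printer: Runtime = 40 min × 31 = 1240 min = 20.666666… h
3D printer: 0.08 kW × 20.666666… h = 1.653333… kWh
Total energy = 96.965333… kWh
Cost = 96.965333… × £0.33 = £32.00

£32.00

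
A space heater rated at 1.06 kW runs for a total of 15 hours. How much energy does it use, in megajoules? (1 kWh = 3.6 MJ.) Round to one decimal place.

57.2 MJ

Energy = 1.06 kW × 15 h = 15.9 kWh
= 15.9 × 3.6 MJ = 57.2 MJ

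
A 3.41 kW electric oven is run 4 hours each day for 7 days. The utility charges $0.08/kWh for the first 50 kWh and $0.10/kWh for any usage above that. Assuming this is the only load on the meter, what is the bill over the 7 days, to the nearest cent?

Runtime = 4 h/day × 7 days = 28 h
Energy = 3.41 kW × 28 h = 95.48 kWh
Tier 1 (0–50 kWh): 50 × $0.08 = $4
Above 50 kWh: 45.48 × $0.10 = $4.548
Bill = $8.55

$8.55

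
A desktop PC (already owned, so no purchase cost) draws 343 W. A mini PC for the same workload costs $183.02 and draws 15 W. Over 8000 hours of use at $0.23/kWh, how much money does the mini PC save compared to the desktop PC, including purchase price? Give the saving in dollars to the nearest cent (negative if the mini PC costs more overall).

$420.50

desktop PC: $0.00 + (343/1000) kW × 8000 h × $0.23 = $0.00 + $631.12 = $631.12
mini PC: $183.02 + (15/1000) kW × 8000 h × $0.23 = $183.02 + $27.6 = $210.62
Saving = $631.12 − $210.62 = $420.5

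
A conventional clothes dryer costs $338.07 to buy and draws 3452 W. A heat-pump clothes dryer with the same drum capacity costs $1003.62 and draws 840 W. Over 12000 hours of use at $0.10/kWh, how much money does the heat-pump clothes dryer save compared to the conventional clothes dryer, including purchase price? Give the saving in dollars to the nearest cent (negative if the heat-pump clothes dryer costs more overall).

conventional clothes dryer: $338.07 + (3452/1000) kW × 12000 h × $0.10 = $338.07 + $4142.4 = $4480.47
heat-pump clothes dryer: $1003.62 + (840/1000) kW × 12000 h × $0.10 = $1003.62 + $1008 = $2011.62
Saving = $4480.47 − $2011.62 = $2468.85

$2468.85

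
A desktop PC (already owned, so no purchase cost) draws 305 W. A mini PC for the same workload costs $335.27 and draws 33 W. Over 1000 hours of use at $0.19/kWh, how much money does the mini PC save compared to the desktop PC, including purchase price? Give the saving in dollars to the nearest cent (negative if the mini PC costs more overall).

desktop PC: $0.00 + (305/1000) kW × 1000 h × $0.19 = $0.00 + $57.95 = $57.95
mini PC: $335.27 + (33/1000) kW × 1000 h × $0.19 = $335.27 + $6.27 = $341.54
Saving = $57.95 − $341.54 = −$283.59

-$283.59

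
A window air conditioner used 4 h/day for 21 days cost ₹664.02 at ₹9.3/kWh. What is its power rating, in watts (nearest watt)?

Energy = ₹664.02 ÷ ₹9.3/kWh = 71.4 kWh
Runtime = 4 h/day × 21 days = 84 h
Power = 71.4 kWh ÷ 84 h = 0.85 kW = 850 W

850 W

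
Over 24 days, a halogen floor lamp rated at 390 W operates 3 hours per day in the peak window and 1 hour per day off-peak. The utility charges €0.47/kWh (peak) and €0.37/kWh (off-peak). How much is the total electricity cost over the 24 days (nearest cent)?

€16.66

Peak energy = 0.39 kW × 3 h × 24 = 28.08 kWh
Off-peak energy = 0.39 kW × 1 h × 24 = 9.36 kWh
Cost = 28.08 × €0.47 + 9.36 × €0.37 = €13.1976 + €3.4632 = €16.66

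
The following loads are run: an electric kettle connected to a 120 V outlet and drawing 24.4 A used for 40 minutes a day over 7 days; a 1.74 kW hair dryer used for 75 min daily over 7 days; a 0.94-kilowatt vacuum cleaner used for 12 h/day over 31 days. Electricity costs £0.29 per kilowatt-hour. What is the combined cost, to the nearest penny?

electric kettle: Power = 24.4 A × 120 V = 2928 W = 2.928 kW
electric kettle: Runtime = 40 min × 7 = 280 min = 4.666666… h
electric kettle: 2.928 kW × 4.666666… h = 13.664 kWh
hair dryer: Runtime = 75 min × 7 = 525 min = 8.75 h
hair dryer: 1.74 kW × 8.75 h = 15.225 kWh
vacuum cleaner: Runtime = 12 h/day × 31 days = 372 h
vacuum cleaner: 0.94 kW × 372 h = 349.68 kWh
Total energy = 378.569 kWh
Cost = 378.569 × £0.29 = £109.79

£109.79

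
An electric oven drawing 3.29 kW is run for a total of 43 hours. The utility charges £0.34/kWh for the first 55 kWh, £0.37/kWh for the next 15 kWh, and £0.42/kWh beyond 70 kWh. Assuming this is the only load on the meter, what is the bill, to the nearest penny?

Energy = 3.29 kW × 43 h = 141.47 kWh
Tier 1 (0–55 kWh): 55 × £0.34 = £18.7
Tier 2 (55–70 kWh): 15 × £0.37 = £5.55
Above 70 kWh: 71.47 × £0.42 = £30.0174
Bill = £54.27

£54.27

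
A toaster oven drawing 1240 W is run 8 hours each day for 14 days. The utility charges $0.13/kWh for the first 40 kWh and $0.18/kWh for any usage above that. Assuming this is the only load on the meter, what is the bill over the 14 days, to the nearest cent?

$23.00

Runtime = 8 h/day × 14 days = 112 h
Energy = 1.24 kW × 112 h = 138.88 kWh
Tier 1 (0–40 kWh): 40 × $0.13 = $5.2
Above 40 kWh: 98.88 × $0.18 = $17.7984
Bill = $23.00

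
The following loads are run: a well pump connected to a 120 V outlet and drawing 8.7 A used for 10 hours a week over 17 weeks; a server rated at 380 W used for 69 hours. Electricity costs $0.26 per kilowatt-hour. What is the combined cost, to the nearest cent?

well pump: Power = 8.7 A × 120 V = 1044 W = 1.044 kW
well pump: Runtime = 10 h/week × 17 weeks = 170 h
well pump: 1.044 kW × 170 h = 177.48 kWh
server: 0.38 kW × 69 h = 26.22 kWh
Total energy = 203.7 kWh
Cost = 203.7 × $0.26 = $52.96

$52.96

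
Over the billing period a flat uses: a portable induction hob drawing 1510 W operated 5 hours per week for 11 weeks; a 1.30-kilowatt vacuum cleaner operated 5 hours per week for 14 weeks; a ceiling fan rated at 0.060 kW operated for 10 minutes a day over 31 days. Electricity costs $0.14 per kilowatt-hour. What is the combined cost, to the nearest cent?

$24.41

portable induction hob: Runtime = 5 h/week × 11 weeks = 55 h
portable induction hob: 1.51 kW × 55 h = 83.05 kWh
vacuum cleaner: Runtime = 5 h/week × 14 weeks = 70 h
vacuum cleaner: 1.3 kW × 70 h = 91 kWh
ceiling fan: Runtime = 10 min × 31 = 310 min = 5.166666… h
ceiling fan: 0.06 kW × 5.166666… h = 0.31 kWh
Total energy = 174.36 kWh
Cost = 174.36 × $0.14 = $24.41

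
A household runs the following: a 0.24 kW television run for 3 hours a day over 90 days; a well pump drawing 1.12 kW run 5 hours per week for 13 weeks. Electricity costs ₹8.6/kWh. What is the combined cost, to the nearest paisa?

₹1183.36

television: Runtime = 3 h/day × 90 days = 270 h
television: 0.24 kW × 270 h = 64.8 kWh
well pump: Runtime = 5 h/week × 13 weeks = 65 h
well pump: 1.12 kW × 65 h = 72.8 kWh
Total energy = 137.6 kWh
Cost = 137.6 × ₹8.6 = ₹1183.36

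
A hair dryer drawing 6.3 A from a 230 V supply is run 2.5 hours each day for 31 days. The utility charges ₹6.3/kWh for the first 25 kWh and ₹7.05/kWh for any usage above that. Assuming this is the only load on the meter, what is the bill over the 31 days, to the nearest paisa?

Power = 6.3 A × 230 V = 1449 W = 1.449 kW
Runtime = 2.5 h/day × 31 days = 77.5 h
Energy = 1.449 kW × 77.5 h = 112.2975 kWh
Tier 1 (0–25 kWh): 25 × ₹6.3 = ₹157.5
Above 25 kWh: 87.2975 × ₹7.05 = ₹615.447375
Bill = ₹772.95

₹772.95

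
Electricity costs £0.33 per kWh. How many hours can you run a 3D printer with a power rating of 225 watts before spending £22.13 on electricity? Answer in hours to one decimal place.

298.0 h

Energy available = £22.13 ÷ £0.33/kWh = 67.0606 kWh
Hours = 67.0606 kWh ÷ 0.225 kW = 298.0 h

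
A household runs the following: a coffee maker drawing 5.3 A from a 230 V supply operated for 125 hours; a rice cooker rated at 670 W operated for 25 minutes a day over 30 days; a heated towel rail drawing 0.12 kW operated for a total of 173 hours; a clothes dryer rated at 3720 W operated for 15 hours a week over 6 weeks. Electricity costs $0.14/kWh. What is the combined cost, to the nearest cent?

coffee maker: Power = 5.3 A × 230 V = 1219 W = 1.219 kW
coffee maker: 1.219 kW × 125 h = 152.375 kWh
rice cooker: Runtime = 25 min × 30 = 750 min = 12.5 h
rice cooker: 0.67 kW × 12.5 h = 8.375 kWh
heated towel rail: 0.12 kW × 173 h = 20.76 kWh
clothes dryer: Runtime = 15 h/week × 6 weeks = 90 h
clothes dryer: 3.72 kW × 90 h = 334.8 kWh
Total energy = 516.31 kWh
Cost = 516.31 × $0.14 = $72.28

$72.28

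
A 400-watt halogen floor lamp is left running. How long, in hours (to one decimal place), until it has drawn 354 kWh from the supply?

Hours = 354 kWh ÷ 0.4 kW = 885.0 h

885.0 h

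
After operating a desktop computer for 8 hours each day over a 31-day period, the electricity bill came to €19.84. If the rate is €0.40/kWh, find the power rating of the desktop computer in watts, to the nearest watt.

200 W

Energy = €19.84 ÷ €0.40/kWh = 49.6 kWh
Runtime = 8 h/day × 31 days = 248 h
Power = 49.6 kWh ÷ 248 h = 0.2 kW = 200 W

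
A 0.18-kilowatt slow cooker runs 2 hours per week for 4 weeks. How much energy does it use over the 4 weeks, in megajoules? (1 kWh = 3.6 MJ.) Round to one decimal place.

5.2 MJ

Runtime = 2 h/week × 4 weeks = 8 h
Energy = 0.18 kW × 8 h = 1.44 kWh
= 1.44 × 3.6 MJ = 5.2 MJ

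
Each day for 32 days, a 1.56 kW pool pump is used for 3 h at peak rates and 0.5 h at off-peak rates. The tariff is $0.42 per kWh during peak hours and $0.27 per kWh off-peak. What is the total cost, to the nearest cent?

Peak energy = 1.56 kW × 3 h × 32 = 149.76 kWh
Off-peak energy = 1.56 kW × 0.5 h × 32 = 24.96 kWh
Cost = 149.76 × $0.42 + 24.96 × $0.27 = $62.8992 + $6.7392 = $69.64

$69.64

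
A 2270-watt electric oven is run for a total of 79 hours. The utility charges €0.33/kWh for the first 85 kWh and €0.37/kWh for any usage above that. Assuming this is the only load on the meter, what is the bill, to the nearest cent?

€62.95

Energy = 2.27 kW × 79 h = 179.33 kWh
Tier 1 (0–85 kWh): 85 × €0.33 = €28.05
Above 85 kWh: 94.33 × €0.37 = €34.9021
Bill = €62.95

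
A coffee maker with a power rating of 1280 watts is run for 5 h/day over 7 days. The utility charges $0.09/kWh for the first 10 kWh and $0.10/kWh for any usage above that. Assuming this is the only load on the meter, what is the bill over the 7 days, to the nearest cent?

$4.38

Runtime = 5 h/day × 7 days = 35 h
Energy = 1.28 kW × 35 h = 44.8 kWh
Tier 1 (0–10 kWh): 10 × $0.09 = $0.9
Above 10 kWh: 34.8 × $0.10 = $3.48
Bill = $4.38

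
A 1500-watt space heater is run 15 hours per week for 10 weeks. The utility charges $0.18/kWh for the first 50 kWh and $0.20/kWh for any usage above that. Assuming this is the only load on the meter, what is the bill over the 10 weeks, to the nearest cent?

$44.00

Runtime = 15 h/week × 10 weeks = 150 h
Energy = 1.5 kW × 150 h = 225 kWh
Tier 1 (0–50 kWh): 50 × $0.18 = $9
Above 50 kWh: 175 × $0.20 = $35
Bill = $44.00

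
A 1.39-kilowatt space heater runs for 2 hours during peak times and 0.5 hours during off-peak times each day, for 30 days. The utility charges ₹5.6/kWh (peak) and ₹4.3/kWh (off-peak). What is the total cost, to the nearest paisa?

Peak energy = 1.39 kW × 2 h × 30 = 83.4 kWh
Off-peak energy = 1.39 kW × 0.5 h × 30 = 20.85 kWh
Cost = 83.4 × ₹5.6 + 20.85 × ₹4.3 = ₹467.04 + ₹89.655 = ₹556.70

₹556.70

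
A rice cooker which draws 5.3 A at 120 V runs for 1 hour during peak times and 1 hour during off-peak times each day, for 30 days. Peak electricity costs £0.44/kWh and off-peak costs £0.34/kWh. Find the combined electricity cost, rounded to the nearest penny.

Power = 5.3 A × 120 V = 636 W = 0.636 kW
Peak energy = 0.636 kW × 1 h × 30 = 19.08 kWh
Off-peak energy = 0.636 kW × 1 h × 30 = 19.08 kWh
Cost = 19.08 × £0.44 + 19.08 × £0.34 = £8.3952 + £6.4872 = £14.88

£14.88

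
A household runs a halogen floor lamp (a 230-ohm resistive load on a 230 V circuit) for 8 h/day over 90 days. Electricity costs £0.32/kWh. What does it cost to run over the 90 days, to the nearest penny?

£52.99

Power = V²/R = 230²/230 = 230 W = 0.23 kW
Runtime = 8 h/day × 90 days = 720 h
Energy = 0.23 kW × 720 h = 165.6 kWh
Cost = 165.6 kWh × £0.32/kWh = £52.99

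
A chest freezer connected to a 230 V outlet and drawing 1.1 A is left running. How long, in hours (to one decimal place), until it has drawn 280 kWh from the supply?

1106.7 h

Power = 1.1 A × 230 V = 253 W = 0.253 kW
Hours = 280 kWh ÷ 0.253 kW = 1106.7 h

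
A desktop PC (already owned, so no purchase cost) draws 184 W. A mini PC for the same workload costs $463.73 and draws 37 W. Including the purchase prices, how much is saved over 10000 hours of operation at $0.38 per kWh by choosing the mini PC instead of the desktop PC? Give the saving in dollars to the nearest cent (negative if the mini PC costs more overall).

$94.87

desktop PC: $0.00 + (184/1000) kW × 10000 h × $0.38 = $0.00 + $699.2 = $699.2
mini PC: $463.73 + (37/1000) kW × 10000 h × $0.38 = $463.73 + $140.6 = $604.33
Saving = $699.2 − $604.33 = $94.87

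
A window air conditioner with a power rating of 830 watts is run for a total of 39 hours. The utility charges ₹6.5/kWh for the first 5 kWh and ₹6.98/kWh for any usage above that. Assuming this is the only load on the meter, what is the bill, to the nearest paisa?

Energy = 0.83 kW × 39 h = 32.37 kWh
Tier 1 (0–5 kWh): 5 × ₹6.5 = ₹32.5
Above 5 kWh: 27.37 × ₹6.98 = ₹191.0426
Bill = ₹223.54

₹223.54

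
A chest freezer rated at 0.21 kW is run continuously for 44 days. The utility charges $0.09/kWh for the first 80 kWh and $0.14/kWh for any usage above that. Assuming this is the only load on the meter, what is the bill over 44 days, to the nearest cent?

Runtime = 24 h × 44 = 1056 h
Energy = 0.21 kW × 1056 h = 221.76 kWh
Tier 1 (0–80 kWh): 80 × $0.09 = $7.2
Above 80 kWh: 141.76 × $0.14 = $19.8464
Bill = $27.05

$27.05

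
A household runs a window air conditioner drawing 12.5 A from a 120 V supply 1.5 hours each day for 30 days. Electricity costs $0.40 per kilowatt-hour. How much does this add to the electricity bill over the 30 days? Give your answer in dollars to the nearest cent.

Power = 12.5 A × 120 V = 1500 W = 1.5 kW
Runtime = 1.5 h/day × 30 days = 45 h
Energy = 1.5 kW × 45 h = 67.5 kWh
Cost = 67.5 kWh × $0.40/kWh = $27.00

$27.00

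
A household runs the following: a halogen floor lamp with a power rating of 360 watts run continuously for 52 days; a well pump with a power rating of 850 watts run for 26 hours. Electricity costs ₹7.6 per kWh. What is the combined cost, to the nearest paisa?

₹3582.49

halogen floor lamp: Runtime = 24 h × 52 = 1248 h
halogen floor lamp: 0.36 kW × 1248 h = 449.28 kWh
well pump: 0.85 kW × 26 h = 22.1 kWh
Total energy = 471.38 kWh
Cost = 471.38 × ₹7.6 = ₹3582.49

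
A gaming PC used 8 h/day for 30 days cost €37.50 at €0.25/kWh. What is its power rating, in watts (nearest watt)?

Energy = €37.50 ÷ €0.25/kWh = 150 kWh
Runtime = 8 h/day × 30 days = 240 h
Power = 150 kWh ÷ 240 h = 0.625 kW = 625 W

625 W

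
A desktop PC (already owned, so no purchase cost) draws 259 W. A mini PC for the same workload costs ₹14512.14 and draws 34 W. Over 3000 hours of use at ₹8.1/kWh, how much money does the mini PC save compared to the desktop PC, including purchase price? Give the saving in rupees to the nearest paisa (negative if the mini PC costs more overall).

-₹9044.64

desktop PC: ₹0.00 + (259/1000) kW × 3000 h × ₹8.1 = ₹0.00 + ₹6293.7 = ₹6293.7
mini PC: ₹14512.14 + (34/1000) kW × 3000 h × ₹8.1 = ₹14512.14 + ₹826.2 = ₹15338.34
Saving = ₹6293.7 − ₹15338.34 = −₹9044.64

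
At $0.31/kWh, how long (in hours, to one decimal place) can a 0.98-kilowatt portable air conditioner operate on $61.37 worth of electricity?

202.0 h

Energy available = $61.37 ÷ $0.31/kWh = 197.9677 kWh
Hours = 197.9677 kWh ÷ 0.98 kW = 202.0 h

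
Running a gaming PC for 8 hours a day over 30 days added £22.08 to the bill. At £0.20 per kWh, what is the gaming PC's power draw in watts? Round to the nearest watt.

Energy = £22.08 ÷ £0.20/kWh = 110.4 kWh
Runtime = 8 h/day × 30 days = 240 h
Power = 110.4 kWh ÷ 240 h = 0.46 kW = 460 W

460 W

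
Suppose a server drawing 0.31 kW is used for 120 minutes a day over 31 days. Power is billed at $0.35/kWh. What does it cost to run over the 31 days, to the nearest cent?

$6.73

Runtime = 120 min × 31 = 3720 min = 62 h
Energy = 0.31 kW × 62 h = 19.22 kWh
Cost = 19.22 kWh × $0.35/kWh = $6.73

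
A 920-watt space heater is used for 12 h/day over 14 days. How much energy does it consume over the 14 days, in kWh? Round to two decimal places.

Runtime = 12 h/day × 14 days = 168 h
Energy = 0.92 kW × 168 h = 154.56 kWh

154.56 kWh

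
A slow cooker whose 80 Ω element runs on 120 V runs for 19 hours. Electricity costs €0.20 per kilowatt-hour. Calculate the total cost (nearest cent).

Power = V²/R = 120²/80 = 180 W = 0.18 kW
Energy = 0.18 kW × 19 h = 3.42 kWh
Cost = 3.42 kWh × €0.20/kWh = €0.68

€0.68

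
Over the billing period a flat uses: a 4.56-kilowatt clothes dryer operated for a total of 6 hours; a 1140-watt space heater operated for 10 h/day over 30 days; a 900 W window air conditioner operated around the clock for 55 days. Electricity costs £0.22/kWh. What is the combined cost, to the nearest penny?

£342.62

clothes dryer: 4.56 kW × 6 h = 27.36 kWh
space heater: Runtime = 10 h/day × 30 days = 300 h
space heater: 1.14 kW × 300 h = 342 kWh
window air conditioner: Runtime = 24 h × 55 = 1320 h
window air conditioner: 0.9 kW × 1320 h = 1188 kWh
Total energy = 1557.36 kWh
Cost = 1557.36 × £0.22 = £342.62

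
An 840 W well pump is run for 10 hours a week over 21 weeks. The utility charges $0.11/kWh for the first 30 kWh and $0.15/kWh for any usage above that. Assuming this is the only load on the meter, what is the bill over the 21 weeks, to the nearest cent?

Runtime = 10 h/week × 21 weeks = 210 h
Energy = 0.84 kW × 210 h = 176.4 kWh
Tier 1 (0–30 kWh): 30 × $0.11 = $3.3
Above 30 kWh: 146.4 × $0.15 = $21.96
Bill = $25.26

$25.26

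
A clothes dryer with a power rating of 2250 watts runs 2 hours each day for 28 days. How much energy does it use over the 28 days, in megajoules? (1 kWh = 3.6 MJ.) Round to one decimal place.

453.6 MJ

Runtime = 2 h/day × 28 days = 56 h
Energy = 2.25 kW × 56 h = 126 kWh
= 126 × 3.6 MJ = 453.6 MJ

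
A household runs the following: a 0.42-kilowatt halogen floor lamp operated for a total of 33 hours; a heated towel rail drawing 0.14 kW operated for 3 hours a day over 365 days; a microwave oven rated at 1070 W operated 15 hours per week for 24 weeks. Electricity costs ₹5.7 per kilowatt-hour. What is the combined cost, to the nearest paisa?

₹3148.45

halogen floor lamp: 0.42 kW × 33 h = 13.86 kWh
heated towel rail: Runtime = 3 h/day × 365 days = 1095 h
heated towel rail: 0.14 kW × 1095 h = 153.3 kWh
microwave oven: Runtime = 15 h/week × 24 weeks = 360 h
microwave oven: 1.07 kW × 360 h = 385.2 kWh
Total energy = 552.36 kWh
Cost = 552.36 × ₹5.7 = ₹3148.45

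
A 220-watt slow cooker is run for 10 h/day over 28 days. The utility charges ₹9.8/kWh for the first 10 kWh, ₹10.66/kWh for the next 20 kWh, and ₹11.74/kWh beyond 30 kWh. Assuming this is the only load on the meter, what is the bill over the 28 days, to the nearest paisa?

₹682.18

Runtime = 10 h/day × 28 days = 280 h
Energy = 0.22 kW × 280 h = 61.6 kWh
Tier 1 (0–10 kWh): 10 × ₹9.8 = ₹98
Tier 2 (10–30 kWh): 20 × ₹10.66 = ₹213.2
Above 30 kWh: 31.6 × ₹11.74 = ₹370.984
Bill = ₹682.18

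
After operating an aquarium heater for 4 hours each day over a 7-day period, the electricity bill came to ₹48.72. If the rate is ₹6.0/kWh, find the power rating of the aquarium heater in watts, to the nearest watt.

Energy = ₹48.72 ÷ ₹6.0/kWh = 8.12 kWh
Runtime = 4 h/day × 7 days = 28 h
Power = 8.12 kWh ÷ 28 h = 0.29 kW = 290 W

290 W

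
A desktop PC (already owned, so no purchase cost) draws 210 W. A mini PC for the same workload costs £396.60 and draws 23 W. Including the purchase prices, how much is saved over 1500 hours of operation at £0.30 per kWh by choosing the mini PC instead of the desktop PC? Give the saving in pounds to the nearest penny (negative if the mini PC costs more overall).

-£312.45

desktop PC: £0.00 + (210/1000) kW × 1500 h × £0.30 = £0.00 + £94.5 = £94.5
mini PC: £396.60 + (23/1000) kW × 1500 h × £0.30 = £396.60 + £10.35 = £406.95
Saving = £94.5 − £406.95 = −£312.45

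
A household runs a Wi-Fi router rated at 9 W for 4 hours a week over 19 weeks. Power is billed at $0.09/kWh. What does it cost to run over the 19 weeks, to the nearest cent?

Runtime = 4 h/week × 19 weeks = 76 h
Energy = 0.009 kW × 76 h = 0.684 kWh
Cost = 0.684 kWh × $0.09/kWh = $0.06

$0.06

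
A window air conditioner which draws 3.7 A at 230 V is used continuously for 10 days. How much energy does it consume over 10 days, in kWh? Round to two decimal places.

Power = 3.7 A × 230 V = 851 W = 0.851 kW
Runtime = 24 h × 10 = 240 h
Energy = 0.851 kW × 240 h = 204.24 kWh

204.24 kWh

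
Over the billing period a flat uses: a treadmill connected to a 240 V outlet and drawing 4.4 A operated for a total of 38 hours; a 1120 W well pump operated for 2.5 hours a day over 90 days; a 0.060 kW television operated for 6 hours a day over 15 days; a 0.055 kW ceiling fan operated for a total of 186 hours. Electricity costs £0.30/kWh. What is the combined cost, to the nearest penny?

treadmill: Power = 4.4 A × 240 V = 1056 W = 1.056 kW
treadmill: 1.056 kW × 38 h = 40.128 kWh
well pump: Runtime = 2.5 h/day × 90 days = 225 h
well pump: 1.12 kW × 225 h = 252 kWh
television: Runtime = 6 h/day × 15 days = 90 h
television: 0.06 kW × 90 h = 5.4 kWh
ceiling fan: 0.055 kW × 186 h = 10.23 kWh
Total energy = 307.758 kWh
Cost = 307.758 × £0.30 = £92.33

£92.33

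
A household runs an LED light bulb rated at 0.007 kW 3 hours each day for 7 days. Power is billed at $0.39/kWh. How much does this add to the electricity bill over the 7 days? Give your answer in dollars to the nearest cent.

Runtime = 3 h/day × 7 days = 21 h
Energy = 0.007 kW × 21 h = 0.147 kWh
Cost = 0.147 kWh × $0.39/kWh = $0.06

$0.06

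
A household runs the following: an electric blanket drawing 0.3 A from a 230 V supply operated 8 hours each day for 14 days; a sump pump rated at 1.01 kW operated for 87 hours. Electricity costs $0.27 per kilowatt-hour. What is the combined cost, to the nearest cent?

electric blanket: Power = 0.3 A × 230 V = 69 W = 0.069 kW
electric blanket: Runtime = 8 h/day × 14 days = 112 h
electric blanket: 0.069 kW × 112 h = 7.728 kWh
sump pump: 1.01 kW × 87 h = 87.87 kWh
Total energy = 95.598 kWh
Cost = 95.598 × $0.27 = $25.81

$25.81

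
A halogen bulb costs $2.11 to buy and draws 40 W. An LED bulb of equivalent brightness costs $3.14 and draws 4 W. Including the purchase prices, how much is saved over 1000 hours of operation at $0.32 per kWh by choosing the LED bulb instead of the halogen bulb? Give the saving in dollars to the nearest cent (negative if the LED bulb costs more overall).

halogen bulb: $2.11 + (40/1000) kW × 1000 h × $0.32 = $2.11 + $12.8 = $14.91
LED bulb: $3.14 + (4/1000) kW × 1000 h × $0.32 = $3.14 + $1.28 = $4.42
Saving = $14.91 − $4.42 = $10.49

$10.49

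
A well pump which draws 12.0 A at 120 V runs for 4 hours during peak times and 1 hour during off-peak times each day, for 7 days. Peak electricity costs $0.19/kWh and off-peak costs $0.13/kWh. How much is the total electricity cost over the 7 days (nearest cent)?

Power = 12.0 A × 120 V = 1440 W = 1.44 kW
Peak energy = 1.44 kW × 4 h × 7 = 40.32 kWh
Off-peak energy = 1.44 kW × 1 h × 7 = 10.08 kWh
Cost = 40.32 × $0.19 + 10.08 × $0.13 = $7.6608 + $1.3104 = $8.97

$8.97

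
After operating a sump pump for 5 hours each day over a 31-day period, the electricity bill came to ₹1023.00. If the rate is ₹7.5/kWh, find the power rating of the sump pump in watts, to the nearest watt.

Energy = ₹1023.00 ÷ ₹7.5/kWh = 136.4 kWh
Runtime = 5 h/day × 31 days = 155 h
Power = 136.4 kWh ÷ 155 h = 0.88 kW = 880 W

880 W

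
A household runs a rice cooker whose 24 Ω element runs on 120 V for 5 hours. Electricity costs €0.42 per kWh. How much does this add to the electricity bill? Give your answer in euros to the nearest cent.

Power = V²/R = 120²/24 = 600 W = 0.6 kW
Energy = 0.6 kW × 5 h = 3 kWh
Cost = 3 kWh × €0.42/kWh = €1.26

€1.26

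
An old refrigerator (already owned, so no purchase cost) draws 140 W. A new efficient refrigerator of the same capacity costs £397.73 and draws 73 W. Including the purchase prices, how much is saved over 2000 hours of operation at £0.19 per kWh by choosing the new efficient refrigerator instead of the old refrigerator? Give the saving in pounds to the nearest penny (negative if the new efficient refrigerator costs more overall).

-£372.27

old refrigerator: £0.00 + (140/1000) kW × 2000 h × £0.19 = £0.00 + £53.2 = £53.2
new efficient refrigerator: £397.73 + (73/1000) kW × 2000 h × £0.19 = £397.73 + £27.74 = £425.47
Saving = £53.2 − £425.47 = −£372.27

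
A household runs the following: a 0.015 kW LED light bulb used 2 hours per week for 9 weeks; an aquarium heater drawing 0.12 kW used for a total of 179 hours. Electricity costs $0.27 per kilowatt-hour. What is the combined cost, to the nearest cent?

LED light bulb: Runtime = 2 h/week × 9 weeks = 18 h
LED light bulb: 0.015 kW × 18 h = 0.27 kWh
aquarium heater: 0.12 kW × 179 h = 21.48 kWh
Total energy = 21.75 kWh
Cost = 21.75 × $0.27 = $5.87

$5.87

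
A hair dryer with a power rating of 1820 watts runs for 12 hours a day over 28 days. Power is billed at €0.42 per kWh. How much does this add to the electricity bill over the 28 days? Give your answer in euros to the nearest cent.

Runtime = 12 h/day × 28 days = 336 h
Energy = 1.82 kW × 336 h = 611.52 kWh
Cost = 611.52 kWh × €0.42/kWh = €256.84

€256.84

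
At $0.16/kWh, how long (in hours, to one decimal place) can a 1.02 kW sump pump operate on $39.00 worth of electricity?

239.0 h

Energy available = $39.00 ÷ $0.16/kWh = 243.75 kWh
Hours = 243.75 kWh ÷ 1.02 kW = 239.0 h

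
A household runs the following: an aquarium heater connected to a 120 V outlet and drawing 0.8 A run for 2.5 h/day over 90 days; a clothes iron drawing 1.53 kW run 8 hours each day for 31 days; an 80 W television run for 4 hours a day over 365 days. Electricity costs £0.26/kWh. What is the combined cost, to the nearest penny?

aquarium heater: Power = 0.8 A × 120 V = 96 W = 0.096 kW
aquarium heater: Runtime = 2.5 h/day × 90 days = 225 h
aquarium heater: 0.096 kW × 225 h = 21.6 kWh
clothes iron: Runtime = 8 h/day × 31 days = 248 h
clothes iron: 1.53 kW × 248 h = 379.44 kWh
television: Runtime = 4 h/day × 365 days = 1460 h
television: 0.08 kW × 1460 h = 116.8 kWh
Total energy = 517.84 kWh
Cost = 517.84 × £0.26 = £134.64

£134.64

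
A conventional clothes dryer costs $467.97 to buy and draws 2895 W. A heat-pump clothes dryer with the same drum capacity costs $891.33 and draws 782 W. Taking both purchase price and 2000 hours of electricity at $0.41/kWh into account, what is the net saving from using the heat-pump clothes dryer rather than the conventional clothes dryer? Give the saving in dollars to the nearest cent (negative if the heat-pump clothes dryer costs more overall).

$1309.30

conventional clothes dryer: $467.97 + (2895/1000) kW × 2000 h × $0.41 = $467.97 + $2373.9 = $2841.87
heat-pump clothes dryer: $891.33 + (782/1000) kW × 2000 h × $0.41 = $891.33 + $641.24 = $1532.57
Saving = $2841.87 − $1532.57 = $1309.3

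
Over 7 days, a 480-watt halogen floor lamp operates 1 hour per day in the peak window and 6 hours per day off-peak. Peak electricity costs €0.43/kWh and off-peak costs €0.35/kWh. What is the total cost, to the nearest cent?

€8.50

Peak energy = 0.48 kW × 1 h × 7 = 3.36 kWh
Off-peak energy = 0.48 kW × 6 h × 7 = 20.16 kWh
Cost = 3.36 × €0.43 + 20.16 × €0.35 = €1.4448 + €7.056 = €8.50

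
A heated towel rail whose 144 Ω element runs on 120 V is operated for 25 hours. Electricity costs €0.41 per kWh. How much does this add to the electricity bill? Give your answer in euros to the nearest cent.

€1.03

Power = V²/R = 120²/144 = 100 W = 0.1 kW
Energy = 0.1 kW × 25 h = 2.5 kWh
Cost = 2.5 kWh × €0.41/kWh = €1.03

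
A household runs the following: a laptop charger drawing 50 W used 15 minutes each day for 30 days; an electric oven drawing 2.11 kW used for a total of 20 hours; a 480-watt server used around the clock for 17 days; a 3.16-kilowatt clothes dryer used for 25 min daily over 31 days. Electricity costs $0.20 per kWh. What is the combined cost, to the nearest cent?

laptop charger: Runtime = 15 min × 30 = 450 min = 7.5 h
laptop charger: 0.05 kW × 7.5 h = 0.375 kWh
electric oven: 2.11 kW × 20 h = 42.2 kWh
server: Runtime = 24 h × 17 = 408 h
server: 0.48 kW × 408 h = 195.84 kWh
clothes dryer: Runtime = 25 min × 31 = 775 min = 12.916666… h
clothes dryer: 3.16 kW × 12.916666… h = 40.816666… kWh
Total energy = 279.231666… kWh
Cost = 279.231666… × $0.20 = $55.85

$55.85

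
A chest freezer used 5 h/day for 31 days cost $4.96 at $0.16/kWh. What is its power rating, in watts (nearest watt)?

Energy = $4.96 ÷ $0.16/kWh = 31 kWh
Runtime = 5 h/day × 31 days = 155 h
Power = 31 kWh ÷ 155 h = 0.2 kW = 200 W

200 W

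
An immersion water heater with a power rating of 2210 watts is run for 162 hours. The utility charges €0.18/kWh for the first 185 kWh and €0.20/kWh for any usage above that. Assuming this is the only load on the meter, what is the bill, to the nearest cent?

Energy = 2.21 kW × 162 h = 358.02 kWh
Tier 1 (0–185 kWh): 185 × €0.18 = €33.3
Above 185 kWh: 173.02 × €0.20 = €34.604
Bill = €67.90

€67.90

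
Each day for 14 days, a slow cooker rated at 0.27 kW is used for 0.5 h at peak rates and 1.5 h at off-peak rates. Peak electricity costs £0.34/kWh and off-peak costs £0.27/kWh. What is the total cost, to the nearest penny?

£2.17

Peak energy = 0.27 kW × 0.5 h × 14 = 1.89 kWh
Off-peak energy = 0.27 kW × 1.5 h × 14 = 5.67 kWh
Cost = 1.89 × £0.34 + 5.67 × £0.27 = £0.6426 + £1.5309 = £2.17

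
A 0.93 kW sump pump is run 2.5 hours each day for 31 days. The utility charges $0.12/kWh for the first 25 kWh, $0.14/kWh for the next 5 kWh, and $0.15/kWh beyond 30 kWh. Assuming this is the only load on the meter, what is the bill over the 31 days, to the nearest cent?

Runtime = 2.5 h/day × 31 days = 77.5 h
Energy = 0.93 kW × 77.5 h = 72.075 kWh
Tier 1 (0–25 kWh): 25 × $0.12 = $3
Tier 2 (25–30 kWh): 5 × $0.14 = $0.7
Above 30 kWh: 42.075 × $0.15 = $6.31125
Bill = $10.01

$10.01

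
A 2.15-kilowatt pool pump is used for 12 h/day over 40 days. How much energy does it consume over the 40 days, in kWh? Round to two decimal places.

Runtime = 12 h/day × 40 days = 480 h
Energy = 2.15 kW × 480 h = 1032 kWh

1032.00 kWh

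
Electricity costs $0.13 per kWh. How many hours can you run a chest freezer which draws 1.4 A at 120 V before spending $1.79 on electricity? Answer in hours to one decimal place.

Power = 1.4 A × 120 V = 168 W = 0.168 kW
Energy available = $1.79 ÷ $0.13/kWh = 13.7692 kWh
Hours = 13.7692 kWh ÷ 0.168 kW = 82.0 h

82.0 h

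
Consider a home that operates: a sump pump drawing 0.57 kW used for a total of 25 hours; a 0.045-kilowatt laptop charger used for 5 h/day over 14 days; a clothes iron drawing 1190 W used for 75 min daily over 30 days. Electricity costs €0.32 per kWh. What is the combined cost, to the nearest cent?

€19.85

sump pump: 0.57 kW × 25 h = 14.25 kWh
laptop charger: Runtime = 5 h/day × 14 days = 70 h
laptop charger: 0.045 kW × 70 h = 3.15 kWh
clothes iron: Runtime = 75 min × 30 = 2250 min = 37.5 h
clothes iron: 1.19 kW × 37.5 h = 44.625 kWh
Total energy = 62.025 kWh
Cost = 62.025 × €0.32 = €19.85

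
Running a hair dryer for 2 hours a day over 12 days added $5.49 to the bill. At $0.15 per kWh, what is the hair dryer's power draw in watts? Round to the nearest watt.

1525 W

Energy = $5.49 ÷ $0.15/kWh = 36.6 kWh
Runtime = 2 h/day × 12 days = 24 h
Power = 36.6 kWh ÷ 24 h = 1.525 kW = 1525 W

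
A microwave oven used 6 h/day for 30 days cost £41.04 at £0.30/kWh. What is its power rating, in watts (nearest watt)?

760 W

Energy = £41.04 ÷ £0.30/kWh = 136.8 kWh
Runtime = 6 h/day × 30 days = 180 h
Power = 136.8 kWh ÷ 180 h = 0.76 kW = 760 W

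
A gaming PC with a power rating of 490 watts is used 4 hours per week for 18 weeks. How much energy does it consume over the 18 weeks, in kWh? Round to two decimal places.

35.28 kWh

Runtime = 4 h/week × 18 weeks = 72 h
Energy = 0.49 kW × 72 h = 35.28 kWh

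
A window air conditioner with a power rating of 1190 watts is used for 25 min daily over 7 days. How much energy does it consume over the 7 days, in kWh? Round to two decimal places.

3.47 kWh

Runtime = 25 min × 7 = 175 min = 2.916666… h
Energy = 1.19 kW × 2.916666… h = 3.470833… kWh ≈ 3.47 kWh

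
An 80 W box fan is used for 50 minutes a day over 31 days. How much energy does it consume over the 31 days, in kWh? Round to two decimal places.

2.07 kWh

Runtime = 50 min × 31 = 1550 min = 25.833333… h
Energy = 0.08 kW × 25.833333… h = 2.066666… kWh ≈ 2.07 kWh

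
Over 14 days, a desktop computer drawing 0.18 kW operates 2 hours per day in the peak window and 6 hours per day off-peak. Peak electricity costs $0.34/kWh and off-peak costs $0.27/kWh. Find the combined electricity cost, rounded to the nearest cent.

Peak energy = 0.18 kW × 2 h × 14 = 5.04 kWh
Off-peak energy = 0.18 kW × 6 h × 14 = 15.12 kWh
Cost = 5.04 × $0.34 + 15.12 × $0.27 = $1.7136 + $4.0824 = $5.80

$5.80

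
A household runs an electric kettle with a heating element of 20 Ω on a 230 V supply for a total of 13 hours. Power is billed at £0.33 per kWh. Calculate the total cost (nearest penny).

£11.35

Power = V²/R = 230²/20 = 2645 W = 2.645 kW
Energy = 2.645 kW × 13 h = 34.385 kWh
Cost = 34.385 kWh × £0.33/kWh = £11.35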